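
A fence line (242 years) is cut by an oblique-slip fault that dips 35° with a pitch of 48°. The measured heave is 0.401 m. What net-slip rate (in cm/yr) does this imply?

0.272 cm/yr

dip-slip = heave / cos(dip) = 0.401 / cos(35°) = 0.4895 m
net slip = dip-slip / sin(rake) = 0.4895 / sin(48°) = 0.6587 m
rate = 0.6587 m / 242 years = 0.00272 m/yr = 0.272 cm/yr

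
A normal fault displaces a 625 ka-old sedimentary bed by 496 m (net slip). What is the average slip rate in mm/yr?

rate = 496 m / 625 ka = 0.000794 m/yr = 0.794 mm/yr

0.794 mm/yr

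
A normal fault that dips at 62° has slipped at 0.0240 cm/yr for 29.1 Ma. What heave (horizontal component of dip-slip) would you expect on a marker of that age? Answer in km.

dip-slip = rate × time = 0.0240 cm/yr × 29.1 Ma = 6984 m
heave = dip-slip × cos(dip) = 6984 × cos(62°) = 3280 m = 3.28 km

3.28 km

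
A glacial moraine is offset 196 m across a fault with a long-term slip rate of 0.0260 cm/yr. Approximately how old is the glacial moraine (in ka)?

age = offset / rate = 196 m / (0.0260 cm/yr) = 754000 yr = 754 ka

754 ka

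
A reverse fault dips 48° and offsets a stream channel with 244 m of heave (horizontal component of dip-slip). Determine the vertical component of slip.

271 m

throw = heave × tan(dip) = 244 × tan(48°) = 271 m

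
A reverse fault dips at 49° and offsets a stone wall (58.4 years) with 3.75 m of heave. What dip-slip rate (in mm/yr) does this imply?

97.9 mm/yr

dip-slip = heave / cos(dip) = 3.75 m / cos(49°) = 5.716 m
rate = 5.716 m / 58.4 years = 0.0979 m/yr = 97.9 mm/yr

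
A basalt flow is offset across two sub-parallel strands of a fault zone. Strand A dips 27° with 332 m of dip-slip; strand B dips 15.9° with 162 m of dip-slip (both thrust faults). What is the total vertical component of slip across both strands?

throw_A = 332 × sin(27°) = 150.7 m
throw_B = 162 × sin(15.9°) = 44.38 m
total = 150.7 + 44.38 = 195 m

195 m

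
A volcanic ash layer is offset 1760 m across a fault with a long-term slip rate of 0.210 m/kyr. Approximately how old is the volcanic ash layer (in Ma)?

age = offset / rate = 1760 m / (0.210 m/kyr) = 8.38e+06 yr = 8.38 Ma

8.38 Ma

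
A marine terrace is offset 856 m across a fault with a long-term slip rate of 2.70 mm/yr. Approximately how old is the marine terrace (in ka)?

317 ka

age = offset / rate = 856 m / (2.70 mm/yr) = 317000 yr = 317 ka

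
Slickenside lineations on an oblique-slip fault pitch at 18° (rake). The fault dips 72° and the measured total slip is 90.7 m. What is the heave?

dip-slip = net slip × sin(rake) = 90.7 m × sin(18°) = 28.03 m
heave = dip-slip × cos(dip) = 28.03 × cos(72°) = 8.66 m

8.66 m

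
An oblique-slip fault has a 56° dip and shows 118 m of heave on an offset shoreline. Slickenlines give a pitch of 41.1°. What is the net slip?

321 m

dip-slip = heave / cos(dip) = 118 / cos(56°) = 211 m
net slip = dip-slip / sin(rake) = 211 / sin(41.1°) = 321 m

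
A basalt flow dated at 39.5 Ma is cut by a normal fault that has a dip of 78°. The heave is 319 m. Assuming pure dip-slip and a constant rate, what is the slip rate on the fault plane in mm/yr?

0.0388 mm/yr

dip-slip = heave / cos(dip) = 319 m / cos(78°) = 1534 m
rate = 1534 m / 39.5 Ma = 0.0000388 m/yr = 0.0388 mm/yr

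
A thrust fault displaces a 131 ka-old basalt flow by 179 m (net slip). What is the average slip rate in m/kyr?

1.37 m/kyr

rate = 179 m / 131 ka = 0.00137 m/yr = 1.37 m/kyr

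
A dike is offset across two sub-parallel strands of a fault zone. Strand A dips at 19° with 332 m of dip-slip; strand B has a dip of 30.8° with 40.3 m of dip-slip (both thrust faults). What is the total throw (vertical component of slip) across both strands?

129 m

throw_A = 332 × sin(19°) = 108.1 m
throw_B = 40.3 × sin(30.8°) = 20.64 m
total = 108.1 + 20.64 = 129 m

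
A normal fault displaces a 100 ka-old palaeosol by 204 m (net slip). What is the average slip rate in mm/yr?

rate = 204 m / 100 ka = 0.00204 m/yr = 2.04 mm/yr

2.04 mm/yr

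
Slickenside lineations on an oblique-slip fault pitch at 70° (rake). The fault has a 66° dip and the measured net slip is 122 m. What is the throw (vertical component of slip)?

105 m

dip-slip = net slip × sin(rake) = 122 m × sin(70°) = 114.6 m
throw = dip-slip × sin(dip) = 114.6 × sin(66°) = 105 m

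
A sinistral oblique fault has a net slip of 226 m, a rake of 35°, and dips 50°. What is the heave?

83.3 m

dip-slip = net slip × sin(rake) = 226 m × sin(35°) = 129.6 m
heave = dip-slip × cos(dip) = 129.6 × cos(50°) = 83.3 m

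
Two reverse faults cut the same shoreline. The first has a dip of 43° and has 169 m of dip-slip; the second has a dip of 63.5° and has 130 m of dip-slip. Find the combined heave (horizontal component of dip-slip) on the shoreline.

heave_A = 169 × cos(43°) = 123.6 m
heave_B = 130 × cos(63.5°) = 58.01 m
total = 123.6 + 58.01 = 182 m

182 m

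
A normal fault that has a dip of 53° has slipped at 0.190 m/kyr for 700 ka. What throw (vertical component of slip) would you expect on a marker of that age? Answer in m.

dip-slip = rate × time = 0.190 m/kyr × 700 ka = 133 m
throw = dip-slip × sin(dip) = 133 × sin(53°) = 106 m

106 m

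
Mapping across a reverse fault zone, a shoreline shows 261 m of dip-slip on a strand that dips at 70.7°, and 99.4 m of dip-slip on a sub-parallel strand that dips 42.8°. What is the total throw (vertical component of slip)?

throw_A = 261 × sin(70.7°) = 246.3 m
throw_B = 99.4 × sin(42.8°) = 67.54 m
total = 246.3 + 67.54 = 314 m

314 m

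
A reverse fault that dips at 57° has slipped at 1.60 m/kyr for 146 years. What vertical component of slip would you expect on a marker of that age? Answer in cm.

19.6 cm

dip-slip = rate × time = 1.60 m/kyr × 146 years = 0.2336 m
throw = dip-slip × sin(dip) = 0.2336 × sin(57°) = 0.196 m = 19.6 cm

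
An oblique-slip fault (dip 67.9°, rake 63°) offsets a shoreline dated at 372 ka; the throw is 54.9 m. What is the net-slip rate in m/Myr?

179 m/Myr

dip-slip = throw / sin(dip) = 54.9 / sin(67.9°) = 59.25 m
net slip = dip-slip / sin(rake) = 59.25 / sin(63°) = 66.50 m
rate = 66.50 m / 372 ka = 0.000179 m/yr = 179 m/Myr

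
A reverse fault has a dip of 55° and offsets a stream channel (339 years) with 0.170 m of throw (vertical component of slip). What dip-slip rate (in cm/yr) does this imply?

dip-slip = throw / sin(dip) = 0.170 m / sin(55°) = 0.2075 m
rate = 0.2075 m / 339 years = 0.000612 m/yr = 0.0612 cm/yr

0.0612 cm/yr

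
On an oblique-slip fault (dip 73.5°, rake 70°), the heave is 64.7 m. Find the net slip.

dip-slip = heave / cos(dip) = 64.7 / cos(73.5°) = 227.8 m
net slip = dip-slip / sin(rake) = 227.8 / sin(70°) = 242 m

242 m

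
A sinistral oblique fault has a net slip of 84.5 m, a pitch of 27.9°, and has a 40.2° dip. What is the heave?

dip-slip = net slip × sin(rake) = 84.5 m × sin(27.9°) = 39.54 m
heave = dip-slip × cos(dip) = 39.54 × cos(40.2°) = 30.2 m

30.2 m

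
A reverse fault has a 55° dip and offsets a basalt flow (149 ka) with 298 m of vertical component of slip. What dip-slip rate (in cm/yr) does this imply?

0.244 cm/yr

dip-slip = throw / sin(dip) = 298 m / sin(55°) = 363.8 m
rate = 363.8 m / 149 ka = 0.00244 m/yr = 0.244 cm/yr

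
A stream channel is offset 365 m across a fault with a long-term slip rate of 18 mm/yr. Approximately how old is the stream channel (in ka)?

20.3 ka

age = offset / rate = 365 m / (18 mm/yr) = 20300 yr = 20.3 ka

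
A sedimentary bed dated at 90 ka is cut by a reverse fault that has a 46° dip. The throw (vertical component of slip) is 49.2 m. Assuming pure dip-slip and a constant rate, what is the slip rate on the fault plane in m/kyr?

dip-slip = throw / sin(dip) = 49.2 m / sin(46°) = 68.40 m
rate = 68.40 m / 90 ka = 0.000760 m/yr = 0.760 m/kyr

0.760 m/kyr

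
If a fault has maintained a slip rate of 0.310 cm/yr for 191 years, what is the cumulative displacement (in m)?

slip = rate × time = 0.310 cm/yr × 191 years = 0.592 m

0.592 m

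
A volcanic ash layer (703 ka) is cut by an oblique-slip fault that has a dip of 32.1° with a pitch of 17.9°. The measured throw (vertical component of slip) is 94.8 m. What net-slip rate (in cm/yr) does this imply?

dip-slip = throw / sin(dip) = 94.8 / sin(32.1°) = 178.4 m
net slip = dip-slip / sin(rake) = 178.4 / sin(17.9°) = 580.4 m
rate = 580.4 m / 703 ka = 0.000826 m/yr = 0.0826 cm/yr

0.0826 cm/yr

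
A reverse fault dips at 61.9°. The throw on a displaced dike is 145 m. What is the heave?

heave = throw / tan(dip) = 145 / tan(61.9°) = 77.4 m

77.4 m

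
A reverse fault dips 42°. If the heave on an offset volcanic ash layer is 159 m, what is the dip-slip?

dip-slip = heave / cos(dip) = 159 / cos(42°) = 214 m

214 m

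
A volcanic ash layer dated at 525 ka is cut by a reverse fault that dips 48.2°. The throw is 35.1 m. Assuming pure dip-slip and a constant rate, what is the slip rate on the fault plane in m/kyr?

0.0897 m/kyr

dip-slip = throw / sin(dip) = 35.1 m / sin(48.2°) = 47.08 m
rate = 47.08 m / 525 ka = 0.0000897 m/yr = 0.0897 m/kyr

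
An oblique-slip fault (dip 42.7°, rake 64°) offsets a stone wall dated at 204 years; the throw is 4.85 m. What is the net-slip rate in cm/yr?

3.90 cm/yr

dip-slip = throw / sin(dip) = 4.85 / sin(42.7°) = 7.152 m
net slip = dip-slip / sin(rake) = 7.152 / sin(64°) = 7.957 m
rate = 7.957 m / 204 years = 0.0390 m/yr = 3.90 cm/yr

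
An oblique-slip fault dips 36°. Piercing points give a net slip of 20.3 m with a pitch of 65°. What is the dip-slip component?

18.4 m

dip-slip = net slip × sin(rake) = 20.3 m × sin(65°) = 18.4 m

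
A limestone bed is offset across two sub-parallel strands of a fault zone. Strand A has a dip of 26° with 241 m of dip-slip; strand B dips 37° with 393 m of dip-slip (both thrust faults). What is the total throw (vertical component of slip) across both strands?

throw_A = 241 × sin(26°) = 105.6 m
throw_B = 393 × sin(37°) = 236.5 m
total = 105.6 + 236.5 = 342 m

342 m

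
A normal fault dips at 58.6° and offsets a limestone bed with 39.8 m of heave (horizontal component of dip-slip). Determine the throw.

throw = heave × tan(dip) = 39.8 × tan(58.6°) = 65.2 m

65.2 m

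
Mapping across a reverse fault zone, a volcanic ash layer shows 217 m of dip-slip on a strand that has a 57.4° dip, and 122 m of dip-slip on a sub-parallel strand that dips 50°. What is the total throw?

276 m

throw_A = 217 × sin(57.4°) = 182.8 m
throw_B = 122 × sin(50°) = 93.46 m
total = 182.8 + 93.46 = 276 m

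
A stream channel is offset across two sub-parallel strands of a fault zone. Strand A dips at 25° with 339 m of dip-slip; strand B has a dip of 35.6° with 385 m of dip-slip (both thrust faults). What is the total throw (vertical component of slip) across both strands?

367 m

throw_A = 339 × sin(25°) = 143.3 m
throw_B = 385 × sin(35.6°) = 224.1 m
total = 143.3 + 224.1 = 367 m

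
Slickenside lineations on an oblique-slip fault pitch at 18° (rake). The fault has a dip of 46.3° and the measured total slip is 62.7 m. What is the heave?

13.4 m

dip-slip = net slip × sin(rake) = 62.7 m × sin(18°) = 19.38 m
heave = dip-slip × cos(dip) = 19.38 × cos(46.3°) = 13.4 m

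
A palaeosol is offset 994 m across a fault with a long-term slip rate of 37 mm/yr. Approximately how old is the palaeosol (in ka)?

age = offset / rate = 994 m / (37 mm/yr) = 26900 yr = 26.9 ka

26.9 ka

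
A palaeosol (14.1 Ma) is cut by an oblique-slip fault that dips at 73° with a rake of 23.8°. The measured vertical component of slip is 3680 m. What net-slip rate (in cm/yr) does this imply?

0.0676 cm/yr

dip-slip = throw / sin(dip) = 3680 / sin(73°) = 3848 m
net slip = dip-slip / sin(rake) = 3848 / sin(23.8°) = 9536 m
rate = 9536 m / 14.1 Ma = 0.000676 m/yr = 0.0676 cm/yr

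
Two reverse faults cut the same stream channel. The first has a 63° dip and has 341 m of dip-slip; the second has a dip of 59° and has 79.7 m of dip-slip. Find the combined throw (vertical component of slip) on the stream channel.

throw_A = 341 × sin(63°) = 303.8 m
throw_B = 79.7 × sin(59°) = 68.32 m
total = 303.8 + 68.32 = 372 m

372 m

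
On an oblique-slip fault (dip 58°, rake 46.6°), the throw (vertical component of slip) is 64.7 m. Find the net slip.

105 m

dip-slip = throw / sin(dip) = 64.7 / sin(58°) = 76.29 m
net slip = dip-slip / sin(rake) = 76.29 / sin(46.6°) = 105 m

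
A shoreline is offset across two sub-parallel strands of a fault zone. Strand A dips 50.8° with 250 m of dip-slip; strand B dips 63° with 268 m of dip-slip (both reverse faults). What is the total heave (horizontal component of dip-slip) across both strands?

heave_A = 250 × cos(50.8°) = 158 m
heave_B = 268 × cos(63°) = 121.7 m
total = 158 + 121.7 = 280 m

280 m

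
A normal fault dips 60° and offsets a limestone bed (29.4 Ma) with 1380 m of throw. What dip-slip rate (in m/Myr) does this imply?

dip-slip = throw / sin(dip) = 1380 m / sin(60°) = 1593 m
rate = 1593 m / 29.4 Ma = 0.0000542 m/yr = 54.2 m/Myr

54.2 m/Myr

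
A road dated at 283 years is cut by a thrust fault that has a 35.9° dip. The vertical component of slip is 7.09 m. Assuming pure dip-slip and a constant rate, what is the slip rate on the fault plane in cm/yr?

4.27 cm/yr

dip-slip = throw / sin(dip) = 7.09 m / sin(35.9°) = 12.09 m
rate = 12.09 m / 283 years = 0.0427 m/yr = 4.27 cm/yr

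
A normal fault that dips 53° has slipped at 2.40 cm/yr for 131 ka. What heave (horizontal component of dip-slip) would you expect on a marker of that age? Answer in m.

dip-slip = rate × time = 2.40 cm/yr × 131 ka = 3144 m
heave = dip-slip × cos(dip) = 3144 × cos(53°) = 1890 m

1890 m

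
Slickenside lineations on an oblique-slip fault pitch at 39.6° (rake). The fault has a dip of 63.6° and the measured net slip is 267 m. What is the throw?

dip-slip = net slip × sin(rake) = 267 m × sin(39.6°) = 170.2 m
throw = dip-slip × sin(dip) = 170.2 × sin(63.6°) = 152 m

152 m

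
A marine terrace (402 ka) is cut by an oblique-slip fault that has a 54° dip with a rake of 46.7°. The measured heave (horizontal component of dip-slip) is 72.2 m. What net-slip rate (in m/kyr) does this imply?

0.420 m/kyr

dip-slip = heave / cos(dip) = 72.2 / cos(54°) = 122.8 m
net slip = dip-slip / sin(rake) = 122.8 / sin(46.7°) = 168.8 m
rate = 168.8 m / 402 ka = 0.000420 m/yr = 0.420 m/kyr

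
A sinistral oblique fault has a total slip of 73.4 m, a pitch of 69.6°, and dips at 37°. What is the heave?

dip-slip = net slip × sin(rake) = 73.4 m × sin(69.6°) = 68.80 m
heave = dip-slip × cos(dip) = 68.80 × cos(37°) = 54.9 m

54.9 m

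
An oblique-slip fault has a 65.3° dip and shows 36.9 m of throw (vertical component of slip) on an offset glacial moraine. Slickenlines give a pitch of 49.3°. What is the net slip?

53.6 m

dip-slip = throw / sin(dip) = 36.9 / sin(65.3°) = 40.62 m
net slip = dip-slip / sin(rake) = 40.62 / sin(49.3°) = 53.6 m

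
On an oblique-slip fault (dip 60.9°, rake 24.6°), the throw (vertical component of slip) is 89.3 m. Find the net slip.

246 m

dip-slip = throw / sin(dip) = 89.3 / sin(60.9°) = 102.2 m
net slip = dip-slip / sin(rake) = 102.2 / sin(24.6°) = 246 m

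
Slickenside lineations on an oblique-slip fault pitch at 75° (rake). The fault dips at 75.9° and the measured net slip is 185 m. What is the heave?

dip-slip = net slip × sin(rake) = 185 m × sin(75°) = 178.7 m
heave = dip-slip × cos(dip) = 178.7 × cos(75.9°) = 43.5 m

43.5 m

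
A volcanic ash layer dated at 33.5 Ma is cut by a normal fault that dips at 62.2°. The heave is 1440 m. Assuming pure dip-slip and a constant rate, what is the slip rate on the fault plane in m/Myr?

92.2 m/Myr

dip-slip = heave / cos(dip) = 1440 m / cos(62.2°) = 3088 m
rate = 3088 m / 33.5 Ma = 0.0000922 m/yr = 92.2 m/Myr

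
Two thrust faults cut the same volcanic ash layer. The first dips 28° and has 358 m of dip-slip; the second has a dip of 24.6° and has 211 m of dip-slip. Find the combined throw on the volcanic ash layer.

throw_A = 358 × sin(28°) = 168.1 m
throw_B = 211 × sin(24.6°) = 87.84 m
total = 168.1 + 87.84 = 256 m

256 m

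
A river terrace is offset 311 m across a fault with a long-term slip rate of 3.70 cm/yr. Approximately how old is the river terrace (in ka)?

age = offset / rate = 311 m / (3.70 cm/yr) = 8410 yr = 8.41 ka

8.41 ka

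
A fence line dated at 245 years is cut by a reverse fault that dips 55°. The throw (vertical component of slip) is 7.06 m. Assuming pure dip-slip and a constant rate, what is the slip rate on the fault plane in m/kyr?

dip-slip = throw / sin(dip) = 7.06 m / sin(55°) = 8.619 m
rate = 8.619 m / 245 years = 0.0352 m/yr = 35.2 m/kyr

35.2 m/kyr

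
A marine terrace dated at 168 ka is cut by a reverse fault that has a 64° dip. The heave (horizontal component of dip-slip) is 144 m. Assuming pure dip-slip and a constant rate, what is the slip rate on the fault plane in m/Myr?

dip-slip = heave / cos(dip) = 144 m / cos(64°) = 328.5 m
rate = 328.5 m / 168 ka = 0.00196 m/yr = 1960 m/Myr

1960 m/Myr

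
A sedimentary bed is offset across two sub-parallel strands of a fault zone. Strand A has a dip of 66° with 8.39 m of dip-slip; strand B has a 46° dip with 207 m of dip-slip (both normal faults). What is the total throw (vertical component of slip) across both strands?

157 m

throw_A = 8.39 × sin(66°) = 7.665 m
throw_B = 207 × sin(46°) = 148.9 m
total = 7.665 + 148.9 = 157 m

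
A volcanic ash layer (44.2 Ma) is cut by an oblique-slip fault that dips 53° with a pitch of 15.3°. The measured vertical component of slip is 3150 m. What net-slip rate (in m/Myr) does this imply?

338 m/Myr

dip-slip = throw / sin(dip) = 3150 / sin(53°) = 3944 m
net slip = dip-slip / sin(rake) = 3944 / sin(15.3°) = 14950 m
rate = 14950 m / 44.2 Ma = 0.000338 m/yr = 338 m/Myr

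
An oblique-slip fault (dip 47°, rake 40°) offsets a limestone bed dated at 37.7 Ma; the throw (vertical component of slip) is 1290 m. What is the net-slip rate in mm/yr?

0.0728 mm/yr

dip-slip = throw / sin(dip) = 1290 / sin(47°) = 1764 m
net slip = dip-slip / sin(rake) = 1764 / sin(40°) = 2744 m
rate = 2744 m / 37.7 Ma = 0.0000728 m/yr = 0.0728 mm/yr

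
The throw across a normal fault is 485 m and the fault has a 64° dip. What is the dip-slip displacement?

540 m

dip-slip = throw / sin(dip) = 485 / sin(64°) = 540 m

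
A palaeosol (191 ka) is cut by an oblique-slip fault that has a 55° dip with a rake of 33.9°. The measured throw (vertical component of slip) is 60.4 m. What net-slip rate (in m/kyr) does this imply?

dip-slip = throw / sin(dip) = 60.4 / sin(55°) = 73.73 m
net slip = dip-slip / sin(rake) = 73.73 / sin(33.9°) = 132.2 m
rate = 132.2 m / 191 ka = 0.000692 m/yr = 0.692 m/kyr

0.692 m/kyr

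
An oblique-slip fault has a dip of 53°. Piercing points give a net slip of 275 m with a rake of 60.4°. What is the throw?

dip-slip = net slip × sin(rake) = 275 m × sin(60.4°) = 239.1 m
throw = dip-slip × sin(dip) = 239.1 × sin(53°) = 191 m

191 m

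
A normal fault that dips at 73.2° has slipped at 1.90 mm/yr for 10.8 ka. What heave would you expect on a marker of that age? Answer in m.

5.93 m

dip-slip = rate × time = 1.90 mm/yr × 10.8 ka = 20.52 m
heave = dip-slip × cos(dip) = 20.52 × cos(73.2°) = 5.93 m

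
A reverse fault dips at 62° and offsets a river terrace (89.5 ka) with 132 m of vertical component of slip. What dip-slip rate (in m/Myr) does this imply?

1670 m/Myr

dip-slip = throw / sin(dip) = 132 m / sin(62°) = 149.5 m
rate = 149.5 m / 89.5 ka = 0.00167 m/yr = 1670 m/Myr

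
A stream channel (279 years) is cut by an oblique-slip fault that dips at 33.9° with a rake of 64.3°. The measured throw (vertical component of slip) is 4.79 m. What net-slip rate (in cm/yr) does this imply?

3.42 cm/yr

dip-slip = throw / sin(dip) = 4.79 / sin(33.9°) = 8.588 m
net slip = dip-slip / sin(rake) = 8.588 / sin(64.3°) = 9.531 m
rate = 9.531 m / 279 years = 0.0342 m/yr = 3.42 cm/yr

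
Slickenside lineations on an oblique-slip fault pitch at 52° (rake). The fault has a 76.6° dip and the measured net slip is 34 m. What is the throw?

26.1 m

dip-slip = net slip × sin(rake) = 34 m × sin(52°) = 26.79 m
throw = dip-slip × sin(dip) = 26.79 × sin(76.6°) = 26.1 m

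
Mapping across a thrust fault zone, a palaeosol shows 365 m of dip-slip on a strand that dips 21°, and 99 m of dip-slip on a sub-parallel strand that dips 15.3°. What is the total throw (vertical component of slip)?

157 m

throw_A = 365 × sin(21°) = 130.8 m
throw_B = 99 × sin(15.3°) = 26.12 m
total = 130.8 + 26.12 = 157 m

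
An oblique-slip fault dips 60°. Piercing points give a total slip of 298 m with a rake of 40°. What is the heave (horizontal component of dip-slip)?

95.8 m

dip-slip = net slip × sin(rake) = 298 m × sin(40°) = 191.6 m
heave = dip-slip × cos(dip) = 191.6 × cos(60°) = 95.8 m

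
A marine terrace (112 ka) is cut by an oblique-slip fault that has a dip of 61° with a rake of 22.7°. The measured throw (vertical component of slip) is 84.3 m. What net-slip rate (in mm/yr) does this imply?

dip-slip = throw / sin(dip) = 84.3 / sin(61°) = 96.38 m
net slip = dip-slip / sin(rake) = 96.38 / sin(22.7°) = 249.8 m
rate = 249.8 m / 112 ka = 0.00223 m/yr = 2.23 mm/yr

2.23 mm/yr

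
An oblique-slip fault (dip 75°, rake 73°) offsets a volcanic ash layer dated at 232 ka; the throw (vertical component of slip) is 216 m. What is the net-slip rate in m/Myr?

dip-slip = throw / sin(dip) = 216 / sin(75°) = 223.6 m
net slip = dip-slip / sin(rake) = 223.6 / sin(73°) = 233.8 m
rate = 233.8 m / 232 ka = 0.00101 m/yr = 1010 m/Myr

1010 m/Myr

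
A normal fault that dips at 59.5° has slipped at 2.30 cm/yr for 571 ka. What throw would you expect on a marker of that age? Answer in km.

dip-slip = rate × time = 2.30 cm/yr × 571 ka = 13130 m
throw = dip-slip × sin(dip) = 13130 × sin(59.5°) = 11300 m = 11.3 km

11.3 km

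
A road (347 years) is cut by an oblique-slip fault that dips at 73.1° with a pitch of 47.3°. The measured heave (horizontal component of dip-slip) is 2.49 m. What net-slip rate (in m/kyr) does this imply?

33.6 m/kyr

dip-slip = heave / cos(dip) = 2.49 / cos(73.1°) = 8.565 m
net slip = dip-slip / sin(rake) = 8.565 / sin(47.3°) = 11.66 m
rate = 11.66 m / 347 years = 0.0336 m/yr = 33.6 m/kyr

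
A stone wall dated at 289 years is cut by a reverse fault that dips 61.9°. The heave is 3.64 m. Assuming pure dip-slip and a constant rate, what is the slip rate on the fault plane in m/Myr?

26700 m/Myr

dip-slip = heave / cos(dip) = 3.64 m / cos(61.9°) = 7.728 m
rate = 7.728 m / 289 years = 0.0267 m/yr = 26700 m/Myr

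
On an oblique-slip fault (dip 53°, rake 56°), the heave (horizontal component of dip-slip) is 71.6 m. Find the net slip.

dip-slip = heave / cos(dip) = 71.6 / cos(53°) = 119 m
net slip = dip-slip / sin(rake) = 119 / sin(56°) = 144 m

144 m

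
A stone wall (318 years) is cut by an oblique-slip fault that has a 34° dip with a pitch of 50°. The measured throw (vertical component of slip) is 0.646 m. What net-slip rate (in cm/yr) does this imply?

0.474 cm/yr

dip-slip = throw / sin(dip) = 0.646 / sin(34°) = 1.155 m
net slip = dip-slip / sin(rake) = 1.155 / sin(50°) = 1.508 m
rate = 1.508 m / 318 years = 0.00474 m/yr = 0.474 cm/yr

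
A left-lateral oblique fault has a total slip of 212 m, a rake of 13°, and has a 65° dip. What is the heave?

dip-slip = net slip × sin(rake) = 212 m × sin(13°) = 47.69 m
heave = dip-slip × cos(dip) = 47.69 × cos(65°) = 20.2 m

20.2 m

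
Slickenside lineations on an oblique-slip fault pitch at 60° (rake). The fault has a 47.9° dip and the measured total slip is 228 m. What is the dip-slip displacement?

197 m

dip-slip = net slip × sin(rake) = 228 m × sin(60°) = 197 m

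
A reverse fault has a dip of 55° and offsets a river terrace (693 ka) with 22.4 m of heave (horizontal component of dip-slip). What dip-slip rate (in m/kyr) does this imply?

dip-slip = heave / cos(dip) = 22.4 m / cos(55°) = 39.05 m
rate = 39.05 m / 693 ka = 0.0000564 m/yr = 0.0564 m/kyr

0.0564 m/kyr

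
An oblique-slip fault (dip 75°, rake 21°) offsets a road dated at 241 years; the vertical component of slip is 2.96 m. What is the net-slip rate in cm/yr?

dip-slip = throw / sin(dip) = 2.96 / sin(75°) = 3.064 m
net slip = dip-slip / sin(rake) = 3.064 / sin(21°) = 8.551 m
rate = 8.551 m / 241 years = 0.0355 m/yr = 3.55 cm/yr

3.55 cm/yr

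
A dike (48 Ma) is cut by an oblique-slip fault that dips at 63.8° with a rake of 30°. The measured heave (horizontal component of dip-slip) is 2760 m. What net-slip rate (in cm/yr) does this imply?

dip-slip = heave / cos(dip) = 2760 / cos(63.8°) = 6251 m
net slip = dip-slip / sin(rake) = 6251 / sin(30°) = 12500 m
rate = 12500 m / 48 Ma = 0.000260 m/yr = 0.0260 cm/yr

0.0260 cm/yr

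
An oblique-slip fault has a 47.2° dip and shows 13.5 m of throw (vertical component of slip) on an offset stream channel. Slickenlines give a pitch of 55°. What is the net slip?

22.5 m

dip-slip = throw / sin(dip) = 13.5 / sin(47.2°) = 18.40 m
net slip = dip-slip / sin(rake) = 18.40 / sin(55°) = 22.5 m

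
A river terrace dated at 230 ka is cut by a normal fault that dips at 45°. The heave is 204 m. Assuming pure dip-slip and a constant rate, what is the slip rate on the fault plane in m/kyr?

dip-slip = heave / cos(dip) = 204 m / cos(45°) = 288.5 m
rate = 288.5 m / 230 ka = 0.00125 m/yr = 1.25 m/kyr

1.25 m/kyr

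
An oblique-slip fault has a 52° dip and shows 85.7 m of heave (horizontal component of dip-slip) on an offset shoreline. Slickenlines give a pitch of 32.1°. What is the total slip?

262 m

dip-slip = heave / cos(dip) = 85.7 / cos(52°) = 139.2 m
net slip = dip-slip / sin(rake) = 139.2 / sin(32.1°) = 262 m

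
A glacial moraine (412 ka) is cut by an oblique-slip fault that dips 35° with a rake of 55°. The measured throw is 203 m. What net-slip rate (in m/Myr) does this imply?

1050 m/Myr

dip-slip = throw / sin(dip) = 203 / sin(35°) = 353.9 m
net slip = dip-slip / sin(rake) = 353.9 / sin(55°) = 432.1 m
rate = 432.1 m / 412 ka = 0.00105 m/yr = 1050 m/Myr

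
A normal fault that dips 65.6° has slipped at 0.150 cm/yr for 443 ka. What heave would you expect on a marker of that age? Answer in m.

275 m

dip-slip = rate × time = 0.150 cm/yr × 443 ka = 664.5 m
heave = dip-slip × cos(dip) = 664.5 × cos(65.6°) = 275 m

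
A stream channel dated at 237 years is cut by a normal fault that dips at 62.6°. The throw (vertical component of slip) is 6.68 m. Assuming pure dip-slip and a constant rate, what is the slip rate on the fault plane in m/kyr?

dip-slip = throw / sin(dip) = 6.68 m / sin(62.6°) = 7.524 m
rate = 7.524 m / 237 years = 0.0317 m/yr = 31.7 m/kyr

31.7 m/kyr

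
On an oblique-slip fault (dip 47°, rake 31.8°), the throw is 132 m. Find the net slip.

343 m

dip-slip = throw / sin(dip) = 132 / sin(47°) = 180.5 m
net slip = dip-slip / sin(rake) = 180.5 / sin(31.8°) = 343 m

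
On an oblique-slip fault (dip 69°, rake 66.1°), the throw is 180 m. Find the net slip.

dip-slip = throw / sin(dip) = 180 / sin(69°) = 192.8 m
net slip = dip-slip / sin(rake) = 192.8 / sin(66.1°) = 211 m

211 m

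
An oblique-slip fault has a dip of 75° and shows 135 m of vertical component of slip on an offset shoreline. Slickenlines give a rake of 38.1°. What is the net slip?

dip-slip = throw / sin(dip) = 135 / sin(75°) = 139.8 m
net slip = dip-slip / sin(rake) = 139.8 / sin(38.1°) = 227 m

227 m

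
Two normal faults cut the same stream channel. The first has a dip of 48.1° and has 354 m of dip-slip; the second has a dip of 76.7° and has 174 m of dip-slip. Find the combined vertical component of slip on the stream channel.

throw_A = 354 × sin(48.1°) = 263.5 m
throw_B = 174 × sin(76.7°) = 169.3 m
total = 263.5 + 169.3 = 433 m

433 m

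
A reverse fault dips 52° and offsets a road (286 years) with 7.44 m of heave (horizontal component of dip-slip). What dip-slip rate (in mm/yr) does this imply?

42.3 mm/yr

dip-slip = heave / cos(dip) = 7.44 m / cos(52°) = 12.08 m
rate = 12.08 m / 286 years = 0.0423 m/yr = 42.3 mm/yr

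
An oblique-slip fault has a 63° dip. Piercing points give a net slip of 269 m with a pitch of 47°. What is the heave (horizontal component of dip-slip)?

dip-slip = net slip × sin(rake) = 269 m × sin(47°) = 196.7 m
heave = dip-slip × cos(dip) = 196.7 × cos(63°) = 89.3 m

89.3 m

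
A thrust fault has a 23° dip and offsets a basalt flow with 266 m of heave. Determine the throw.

throw = heave × tan(dip) = 266 × tan(23°) = 113 m

113 m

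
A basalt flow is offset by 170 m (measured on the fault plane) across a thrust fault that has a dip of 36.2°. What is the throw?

throw = dip-slip × sin(dip) = 170 m × sin(36.2°) = 100 m

100 m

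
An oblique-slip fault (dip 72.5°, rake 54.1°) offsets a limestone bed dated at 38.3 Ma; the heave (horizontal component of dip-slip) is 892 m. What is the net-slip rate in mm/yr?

dip-slip = heave / cos(dip) = 892 / cos(72.5°) = 2966 m
net slip = dip-slip / sin(rake) = 2966 / sin(54.1°) = 3662 m
rate = 3662 m / 38.3 Ma = 0.0000956 m/yr = 0.0956 mm/yr

0.0956 mm/yr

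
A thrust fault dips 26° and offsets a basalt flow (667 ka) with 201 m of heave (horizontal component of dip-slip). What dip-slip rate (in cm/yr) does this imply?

dip-slip = heave / cos(dip) = 201 m / cos(26°) = 223.6 m
rate = 223.6 m / 667 ka = 0.000335 m/yr = 0.0335 cm/yr

0.0335 cm/yr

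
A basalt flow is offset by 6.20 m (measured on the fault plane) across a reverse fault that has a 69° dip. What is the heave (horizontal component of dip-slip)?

heave = dip-slip × cos(dip) = 6.20 m × cos(69°) = 2.22 m

2.22 m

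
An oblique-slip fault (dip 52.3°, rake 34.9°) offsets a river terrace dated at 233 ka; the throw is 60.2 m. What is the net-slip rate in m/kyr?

dip-slip = throw / sin(dip) = 60.2 / sin(52.3°) = 76.08 m
net slip = dip-slip / sin(rake) = 76.08 / sin(34.9°) = 133 m
rate = 133 m / 233 ka = 0.000571 m/yr = 0.571 m/kyr

0.571 m/kyr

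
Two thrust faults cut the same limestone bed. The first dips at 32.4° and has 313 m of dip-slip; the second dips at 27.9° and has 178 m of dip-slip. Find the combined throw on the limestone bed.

throw_A = 313 × sin(32.4°) = 167.7 m
throw_B = 178 × sin(27.9°) = 83.29 m
total = 167.7 + 83.29 = 251 m

251 m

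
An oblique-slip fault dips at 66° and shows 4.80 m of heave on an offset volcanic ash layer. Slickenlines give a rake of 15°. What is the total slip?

45.6 m

dip-slip = heave / cos(dip) = 4.80 / cos(66°) = 11.80 m
net slip = dip-slip / sin(rake) = 11.80 / sin(15°) = 45.6 m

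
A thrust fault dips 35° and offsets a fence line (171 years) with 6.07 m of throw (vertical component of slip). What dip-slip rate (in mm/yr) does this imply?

dip-slip = throw / sin(dip) = 6.07 m / sin(35°) = 10.58 m
rate = 10.58 m / 171 years = 0.0619 m/yr = 61.9 mm/yr

61.9 mm/yr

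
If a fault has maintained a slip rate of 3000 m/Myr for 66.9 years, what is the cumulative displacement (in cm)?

slip = rate × time = 3000 m/Myr × 66.9 years = 0.201 m = 20.1 cm

20.1 cm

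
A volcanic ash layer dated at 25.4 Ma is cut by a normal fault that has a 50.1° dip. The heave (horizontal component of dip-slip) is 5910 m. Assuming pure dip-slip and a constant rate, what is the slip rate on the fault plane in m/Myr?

363 m/Myr

dip-slip = heave / cos(dip) = 5910 m / cos(50.1°) = 9214 m
rate = 9214 m / 25.4 Ma = 0.000363 m/yr = 363 m/Myr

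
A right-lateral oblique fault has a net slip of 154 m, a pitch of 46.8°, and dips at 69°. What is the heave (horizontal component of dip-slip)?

40.2 m

dip-slip = net slip × sin(rake) = 154 m × sin(46.8°) = 112.3 m
heave = dip-slip × cos(dip) = 112.3 × cos(69°) = 40.2 m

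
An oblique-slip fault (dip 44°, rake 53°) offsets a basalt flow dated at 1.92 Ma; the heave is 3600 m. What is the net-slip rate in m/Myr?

dip-slip = heave / cos(dip) = 3600 / cos(44°) = 5005 m
net slip = dip-slip / sin(rake) = 5005 / sin(53°) = 6266 m
rate = 6266 m / 1.92 Ma = 0.00326 m/yr = 3260 m/Myr

3260 m/Myr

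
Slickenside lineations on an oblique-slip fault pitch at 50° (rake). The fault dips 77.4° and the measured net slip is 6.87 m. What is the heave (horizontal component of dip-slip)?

1.15 m

dip-slip = net slip × sin(rake) = 6.87 m × sin(50°) = 5.263 m
heave = dip-slip × cos(dip) = 5.263 × cos(77.4°) = 1.15 m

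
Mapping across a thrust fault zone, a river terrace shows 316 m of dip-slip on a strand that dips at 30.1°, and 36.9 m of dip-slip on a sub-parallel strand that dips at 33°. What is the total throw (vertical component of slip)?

179 m

throw_A = 316 × sin(30.1°) = 158.5 m
throw_B = 36.9 × sin(33°) = 20.10 m
total = 158.5 + 20.10 = 179 m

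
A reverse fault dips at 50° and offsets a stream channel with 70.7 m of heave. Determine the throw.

throw = heave × tan(dip) = 70.7 × tan(50°) = 84.3 m

84.3 m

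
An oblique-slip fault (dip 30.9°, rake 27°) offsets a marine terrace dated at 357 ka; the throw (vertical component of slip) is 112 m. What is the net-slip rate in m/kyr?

1.35 m/kyr

dip-slip = throw / sin(dip) = 112 / sin(30.9°) = 218.1 m
net slip = dip-slip / sin(rake) = 218.1 / sin(27°) = 480.4 m
rate = 480.4 m / 357 ka = 0.00135 m/yr = 1.35 m/kyr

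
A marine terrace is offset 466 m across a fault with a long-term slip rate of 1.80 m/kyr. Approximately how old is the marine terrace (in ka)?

age = offset / rate = 466 m / (1.80 m/kyr) = 259000 yr = 259 ka

259 ka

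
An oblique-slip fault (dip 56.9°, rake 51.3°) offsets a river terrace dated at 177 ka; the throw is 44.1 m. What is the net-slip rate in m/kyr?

dip-slip = throw / sin(dip) = 44.1 / sin(56.9°) = 52.64 m
net slip = dip-slip / sin(rake) = 52.64 / sin(51.3°) = 67.45 m
rate = 67.45 m / 177 ka = 0.000381 m/yr = 0.381 m/kyr

0.381 m/kyr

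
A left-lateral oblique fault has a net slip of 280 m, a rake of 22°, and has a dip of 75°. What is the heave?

27.1 m

dip-slip = net slip × sin(rake) = 280 m × sin(22°) = 104.9 m
heave = dip-slip × cos(dip) = 104.9 × cos(75°) = 27.1 m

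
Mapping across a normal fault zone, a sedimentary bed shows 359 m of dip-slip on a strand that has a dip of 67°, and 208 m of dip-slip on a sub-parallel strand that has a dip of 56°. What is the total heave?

257 m

heave_A = 359 × cos(67°) = 140.3 m
heave_B = 208 × cos(56°) = 116.3 m
total = 140.3 + 116.3 = 257 m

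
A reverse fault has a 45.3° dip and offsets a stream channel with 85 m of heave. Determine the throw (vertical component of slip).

85.9 m

throw = heave × tan(dip) = 85 × tan(45.3°) = 85.9 m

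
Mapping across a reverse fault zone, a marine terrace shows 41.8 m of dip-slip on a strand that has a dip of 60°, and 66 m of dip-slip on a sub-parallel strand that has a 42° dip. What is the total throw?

throw_A = 41.8 × sin(60°) = 36.20 m
throw_B = 66 × sin(42°) = 44.16 m
total = 36.20 + 44.16 = 80.4 m

80.4 m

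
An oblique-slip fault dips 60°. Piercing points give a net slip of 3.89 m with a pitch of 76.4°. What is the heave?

dip-slip = net slip × sin(rake) = 3.89 m × sin(76.4°) = 3.781 m
heave = dip-slip × cos(dip) = 3.781 × cos(60°) = 1.89 m

1.89 m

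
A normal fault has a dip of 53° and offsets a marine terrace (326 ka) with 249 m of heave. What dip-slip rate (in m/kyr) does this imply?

dip-slip = heave / cos(dip) = 249 m / cos(53°) = 413.7 m
rate = 413.7 m / 326 ka = 0.00127 m/yr = 1.27 m/kyr

1.27 m/kyr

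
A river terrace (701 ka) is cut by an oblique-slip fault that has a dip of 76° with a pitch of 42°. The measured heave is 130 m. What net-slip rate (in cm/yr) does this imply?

dip-slip = heave / cos(dip) = 130 / cos(76°) = 537.4 m
net slip = dip-slip / sin(rake) = 537.4 / sin(42°) = 803.1 m
rate = 803.1 m / 701 ka = 0.00115 m/yr = 0.115 cm/yr

0.115 cm/yr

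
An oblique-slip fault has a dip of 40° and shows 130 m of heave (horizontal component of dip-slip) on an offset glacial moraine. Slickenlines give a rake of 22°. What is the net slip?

dip-slip = heave / cos(dip) = 130 / cos(40°) = 169.7 m
net slip = dip-slip / sin(rake) = 169.7 / sin(22°) = 453 m

453 m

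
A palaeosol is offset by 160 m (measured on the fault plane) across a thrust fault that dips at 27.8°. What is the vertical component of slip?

throw = dip-slip × sin(dip) = 160 m × sin(27.8°) = 74.6 m

74.6 m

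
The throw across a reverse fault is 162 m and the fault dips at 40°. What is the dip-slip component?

252 m

dip-slip = throw / sin(dip) = 162 / sin(40°) = 252 m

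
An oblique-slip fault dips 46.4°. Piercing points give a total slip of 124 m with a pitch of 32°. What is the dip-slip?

65.7 m

dip-slip = net slip × sin(rake) = 124 m × sin(32°) = 65.7 m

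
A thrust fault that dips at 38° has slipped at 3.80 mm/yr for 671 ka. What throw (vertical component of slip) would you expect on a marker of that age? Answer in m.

1570 m

dip-slip = rate × time = 3.80 mm/yr × 671 ka = 2550 m
throw = dip-slip × sin(dip) = 2550 × sin(38°) = 1570 m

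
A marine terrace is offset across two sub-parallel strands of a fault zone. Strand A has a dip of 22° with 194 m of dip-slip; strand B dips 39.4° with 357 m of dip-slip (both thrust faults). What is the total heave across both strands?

456 m

heave_A = 194 × cos(22°) = 179.9 m
heave_B = 357 × cos(39.4°) = 275.9 m
total = 179.9 + 275.9 = 456 m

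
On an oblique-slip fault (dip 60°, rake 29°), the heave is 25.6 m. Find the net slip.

dip-slip = heave / cos(dip) = 25.6 / cos(60°) = 51.20 m
net slip = dip-slip / sin(rake) = 51.20 / sin(29°) = 106 m

106 m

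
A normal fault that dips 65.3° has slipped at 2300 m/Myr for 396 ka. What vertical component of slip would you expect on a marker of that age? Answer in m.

827 m

dip-slip = rate × time = 2300 m/Myr × 396 ka = 910.8 m
throw = dip-slip × sin(dip) = 910.8 × sin(65.3°) = 827 m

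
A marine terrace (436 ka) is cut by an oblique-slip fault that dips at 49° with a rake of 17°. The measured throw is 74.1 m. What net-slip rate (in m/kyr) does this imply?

0.770 m/kyr

dip-slip = throw / sin(dip) = 74.1 / sin(49°) = 98.18 m
net slip = dip-slip / sin(rake) = 98.18 / sin(17°) = 335.8 m
rate = 335.8 m / 436 ka = 0.000770 m/yr = 0.770 m/kyr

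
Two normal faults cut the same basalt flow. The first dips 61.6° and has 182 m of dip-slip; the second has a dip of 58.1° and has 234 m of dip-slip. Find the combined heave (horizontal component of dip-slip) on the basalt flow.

heave_A = 182 × cos(61.6°) = 86.56 m
heave_B = 234 × cos(58.1°) = 123.7 m
total = 86.56 + 123.7 = 210 m

210 m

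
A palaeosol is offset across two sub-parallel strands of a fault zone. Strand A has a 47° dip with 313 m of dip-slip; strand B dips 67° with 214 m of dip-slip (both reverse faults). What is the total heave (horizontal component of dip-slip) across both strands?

297 m

heave_A = 313 × cos(47°) = 213.5 m
heave_B = 214 × cos(67°) = 83.62 m
total = 213.5 + 83.62 = 297 m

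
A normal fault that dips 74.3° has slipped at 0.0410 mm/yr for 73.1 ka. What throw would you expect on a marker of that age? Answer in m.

2.89 m

dip-slip = rate × time = 0.0410 mm/yr × 73.1 ka = 2.997 m
throw = dip-slip × sin(dip) = 2.997 × sin(74.3°) = 2.89 m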